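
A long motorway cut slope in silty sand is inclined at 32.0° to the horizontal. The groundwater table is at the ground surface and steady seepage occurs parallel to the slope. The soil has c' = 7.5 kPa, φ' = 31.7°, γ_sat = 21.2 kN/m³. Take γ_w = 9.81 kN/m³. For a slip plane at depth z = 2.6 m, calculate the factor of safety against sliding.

With seepage parallel to the slope and the water table at the surface, the effective normal stress on the slip plane uses the buoyant unit weight γ' = γ_sat − γ_w while the driving shear stress uses γ_sat:
FS = [c' + γ' z cos²β tanφ'] / [γ_sat z sinβ cosβ]
γ' = 21.2 − 9.81 = 11.39 kN/m³
Numerator = 7.5 + 11.39·2.6·cos²32.0°·tan31.7° = 7.5 + 11.39·2.6·0.7192·0.6176 = 20.654 kPa
Denominator = 21.2·2.6·sin32.0°·cos32.0° = 21.2·2.6·0.5299·0.8480 = 24.771 kPa
FS = 20.654 / 24.771 = 0.834

FS = 0.83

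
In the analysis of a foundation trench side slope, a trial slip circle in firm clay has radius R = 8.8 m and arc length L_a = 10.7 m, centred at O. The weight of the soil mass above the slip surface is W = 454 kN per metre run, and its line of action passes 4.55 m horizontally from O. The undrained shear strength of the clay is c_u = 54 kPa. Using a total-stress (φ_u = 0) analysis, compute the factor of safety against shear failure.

Taking moments about the centre O, the resisting moment is provided by the undrained shear strength acting along the arc:
M_R = c_u·L_a·R = 54·10.70·8.8 = 5084.6 kN·m/m
M_D = W·d = 454·4.55 = 2065.7 kN·m/m
FS = M_R / M_D = 5084.6 / 2065.7 = 2.461

FS = 2.46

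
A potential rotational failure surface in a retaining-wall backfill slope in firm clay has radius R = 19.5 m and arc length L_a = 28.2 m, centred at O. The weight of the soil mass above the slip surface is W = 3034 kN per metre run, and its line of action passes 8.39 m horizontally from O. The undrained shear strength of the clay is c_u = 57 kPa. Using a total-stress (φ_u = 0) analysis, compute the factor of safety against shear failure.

Taking moments about the centre O, the resisting moment is provided by the undrained shear strength acting along the arc:
M_R = c_u·L_a·R = 57·28.20·19.5 = 31344.3 kN·m/m
M_D = W·d = 3034·8.39 = 25455.3 kN·m/m
FS = M_R / M_D = 31344.3 / 25455.3 = 1.231

FS = 1.23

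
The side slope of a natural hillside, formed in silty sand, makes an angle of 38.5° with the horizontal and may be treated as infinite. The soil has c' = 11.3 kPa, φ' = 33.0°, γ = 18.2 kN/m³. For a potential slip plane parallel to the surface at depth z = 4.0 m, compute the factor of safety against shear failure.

FS = 1.14

For an infinite slope with a slip plane parallel to the surface (no pore pressure): FS = [c' + γz cos²β tanφ'] / [γz sinβ cosβ].
γz = 18.2·4.0 = 72.80 kN/m²
Numerator = 11.3 + 72.80·cos²38.5°·tan33.0° = 11.3 + 72.80·0.6125·0.6494 = 40.256 kPa
Denominator = 72.80·sin38.5°·cos38.5° = 72.80·0.6225·0.7826 = 35.467 kPa
FS = 40.256 / 35.467 = 1.135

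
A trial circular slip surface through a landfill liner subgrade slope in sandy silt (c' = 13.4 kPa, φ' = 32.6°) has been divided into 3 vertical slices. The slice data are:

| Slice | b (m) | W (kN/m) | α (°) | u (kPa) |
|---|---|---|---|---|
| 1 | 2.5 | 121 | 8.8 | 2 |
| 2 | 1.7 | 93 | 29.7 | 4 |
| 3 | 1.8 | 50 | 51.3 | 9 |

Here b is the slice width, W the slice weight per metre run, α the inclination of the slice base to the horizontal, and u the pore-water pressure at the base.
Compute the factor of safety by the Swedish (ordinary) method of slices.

FS = 2.14

Ordinary method of slices: FS = Σ[c'·Δl_i + (W_i cosα_i − u_i·Δl_i)·tanφ'] / Σ W_i sinα_i, with Δl_i = b_i / cosα_i.
Slice 1: Δl = 2.5/cos8.8° = 2.530 m; N'_1 = 121·cos8.8° − 2·2.530 = 114.5; c'Δl = 33.90; W sinα = 18.5
Slice 2: Δl = 1.7/cos29.7° = 1.957 m; N'_2 = 93·cos29.7° − 4·1.957 = 73.0; c'Δl = 26.23; W sinα = 46.1
Slice 3: Δl = 1.8/cos51.3° = 2.879 m; N'_3 = 50·cos51.3° − 9·2.879 = 5.4; c'Δl = 38.58; W sinα = 39.0
Σc'Δl = 98.7 kN/m; ΣN' = 192.8 kN/m; ΣW sinα = 103.6 kN/m
Resisting = 98.7 + 192.8·tan32.6° = 98.7 + 123.3 = 222.0 kN/m
FS = 222.0 / 103.6 = 2.143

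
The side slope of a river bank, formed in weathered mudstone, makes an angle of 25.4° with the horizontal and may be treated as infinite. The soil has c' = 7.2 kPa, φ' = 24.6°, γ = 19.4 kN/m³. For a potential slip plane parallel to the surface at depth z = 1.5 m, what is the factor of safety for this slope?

For an infinite slope with a slip plane parallel to the surface (no pore pressure): FS = [c' + γz cos²β tanφ'] / [γz sinβ cosβ].
γz = 19.4·1.5 = 29.10 kN/m²
Numerator = 7.2 + 29.10·cos²25.4°·tan24.6° = 7.2 + 29.10·0.8160·0.4578 = 18.072 kPa
Denominator = 29.10·sin25.4°·cos25.4° = 29.10·0.4289·0.9033 = 11.275 kPa
FS = 18.072 / 11.275 = 1.603

FS = 1.60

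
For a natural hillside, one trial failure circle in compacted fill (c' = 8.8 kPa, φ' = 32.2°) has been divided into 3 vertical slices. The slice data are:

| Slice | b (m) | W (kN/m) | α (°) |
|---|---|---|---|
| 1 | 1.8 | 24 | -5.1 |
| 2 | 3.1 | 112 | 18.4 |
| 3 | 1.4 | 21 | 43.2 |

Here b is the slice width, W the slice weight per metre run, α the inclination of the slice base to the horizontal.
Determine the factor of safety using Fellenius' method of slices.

Ordinary method of slices: FS = Σ[c'·Δl_i + (W_i cosα_i)·tanφ'] / Σ W_i sinα_i, with Δl_i = b_i / cosα_i.
Slice 1: Δl = 1.8/cos(-5.1°) = 1.807 m; N'_1 = 24·cos(-5.1°) = 23.9; c'Δl = 15.90; W sinα = -2.1
Slice 2: Δl = 3.1/cos18.4° = 3.267 m; N'_2 = 112·cos18.4° = 106.3; c'Δl = 28.75; W sinα = 35.4
Slice 3: Δl = 1.4/cos43.2° = 1.921 m; N'_3 = 21·cos43.2° = 15.3; c'Δl = 16.90; W sinα = 14.4
Σc'Δl = 61.6 kN/m; ΣN' = 145.5 kN/m; ΣW sinα = 47.6 kN/m
Resisting = 61.6 + 145.5·tan32.2° = 61.6 + 91.6 = 153.2 kN/m
FS = 153.2 / 47.6 = 3.218

FS = 3.22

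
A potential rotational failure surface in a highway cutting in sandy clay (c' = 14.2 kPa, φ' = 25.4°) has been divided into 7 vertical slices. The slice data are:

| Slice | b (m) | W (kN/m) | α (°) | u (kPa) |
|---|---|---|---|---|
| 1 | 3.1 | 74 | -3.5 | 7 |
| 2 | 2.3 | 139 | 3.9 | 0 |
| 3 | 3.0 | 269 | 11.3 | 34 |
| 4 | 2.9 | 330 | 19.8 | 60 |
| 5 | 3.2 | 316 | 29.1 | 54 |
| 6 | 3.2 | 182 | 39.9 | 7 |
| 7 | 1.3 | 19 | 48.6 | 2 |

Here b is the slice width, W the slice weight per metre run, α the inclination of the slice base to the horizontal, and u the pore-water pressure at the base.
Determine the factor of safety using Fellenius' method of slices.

FS = 1.37

Ordinary method of slices: FS = Σ[c'·Δl_i + (W_i cosα_i − u_i·Δl_i)·tanφ'] / Σ W_i sinα_i, with Δl_i = b_i / cosα_i.
Slice 1: Δl = 3.1/cos(-3.5°) = 3.106 m; N'_1 = 74·cos(-3.5°) − 7·3.106 = 52.1; c'Δl = 44.10; W sinα = -4.5
Slice 2: Δl = 2.3/cos3.9° = 2.305 m; N'_2 = 139·cos3.9° − 0·2.305 = 138.7; c'Δl = 32.74; W sinα = 9.5
Slice 3: Δl = 3.0/cos11.3° = 3.059 m; N'_3 = 269·cos11.3° − 34·3.059 = 159.8; c'Δl = 43.44; W sinα = 52.7
Slice 4: Δl = 2.9/cos19.8° = 3.082 m; N'_4 = 330·cos19.8° − 60·3.082 = 125.6; c'Δl = 43.77; W sinα = 111.8
Slice 5: Δl = 3.2/cos29.1° = 3.662 m; N'_5 = 316·cos29.1° − 54·3.662 = 78.3; c'Δl = 52.00; W sinα = 153.7
Slice 6: Δl = 3.2/cos39.9° = 4.171 m; N'_6 = 182·cos39.9° − 7·4.171 = 110.4; c'Δl = 59.23; W sinα = 116.7
Slice 7: Δl = 1.3/cos48.6° = 1.966 m; N'_7 = 19·cos48.6° − 2·1.966 = 8.6; c'Δl = 27.91; W sinα = 14.3
Σc'Δl = 303.2 kN/m; ΣN' = 673.5 kN/m; ΣW sinα = 454.1 kN/m
Resisting = 303.2 + 673.5·tan25.4° = 303.2 + 319.8 = 623.0 kN/m
FS = 623.0 / 454.1 = 1.372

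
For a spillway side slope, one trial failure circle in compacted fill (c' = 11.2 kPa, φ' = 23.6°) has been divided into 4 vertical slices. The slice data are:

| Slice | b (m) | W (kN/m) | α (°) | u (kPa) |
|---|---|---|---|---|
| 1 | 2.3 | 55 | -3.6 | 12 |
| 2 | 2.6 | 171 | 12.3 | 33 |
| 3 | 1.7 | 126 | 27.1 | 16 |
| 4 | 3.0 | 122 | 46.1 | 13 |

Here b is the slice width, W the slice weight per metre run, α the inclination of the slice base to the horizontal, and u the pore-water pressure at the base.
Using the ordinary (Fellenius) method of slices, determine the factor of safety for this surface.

Ordinary method of slices: FS = Σ[c'·Δl_i + (W_i cosα_i − u_i·Δl_i)·tanφ'] / Σ W_i sinα_i, with Δl_i = b_i / cosα_i.
Slice 1: Δl = 2.3/cos(-3.6°) = 2.305 m; N'_1 = 55·cos(-3.6°) − 12·2.305 = 27.2; c'Δl = 25.81; W sinα = -3.5
Slice 2: Δl = 2.6/cos12.3° = 2.661 m; N'_2 = 171·cos12.3° − 33·2.661 = 79.3; c'Δl = 29.80; W sinα = 36.4
Slice 3: Δl = 1.7/cos27.1° = 1.910 m; N'_3 = 126·cos27.1° − 16·1.910 = 81.6; c'Δl = 21.39; W sinα = 57.4
Slice 4: Δl = 3.0/cos46.1° = 4.326 m; N'_4 = 122·cos46.1° − 13·4.326 = 28.4; c'Δl = 48.46; W sinα = 87.9
Σc'Δl = 125.5 kN/m; ΣN' = 216.5 kN/m; ΣW sinα = 178.3 kN/m
Resisting = 125.5 + 216.5·tan23.6° = 125.5 + 94.6 = 220.0 kN/m
FS = 220.0 / 178.3 = 1.234

FS = 1.23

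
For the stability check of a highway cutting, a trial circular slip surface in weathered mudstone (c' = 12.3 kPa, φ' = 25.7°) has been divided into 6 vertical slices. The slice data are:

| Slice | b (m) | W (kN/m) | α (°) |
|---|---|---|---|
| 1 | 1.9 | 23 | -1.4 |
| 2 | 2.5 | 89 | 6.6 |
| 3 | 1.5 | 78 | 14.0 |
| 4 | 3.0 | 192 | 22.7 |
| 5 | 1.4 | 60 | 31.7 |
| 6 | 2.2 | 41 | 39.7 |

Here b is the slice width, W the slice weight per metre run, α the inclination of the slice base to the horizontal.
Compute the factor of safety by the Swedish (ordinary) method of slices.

FS = 2.39

Ordinary method of slices: FS = Σ[c'·Δl_i + (W_i cosα_i)·tanφ'] / Σ W_i sinα_i, with Δl_i = b_i / cosα_i.
Slice 1: Δl = 1.9/cos(-1.4°) = 1.901 m; N'_1 = 23·cos(-1.4°) = 23.0; c'Δl = 23.38; W sinα = -0.6
Slice 2: Δl = 2.5/cos6.6° = 2.517 m; N'_2 = 89·cos6.6° = 88.4; c'Δl = 30.96; W sinα = 10.2
Slice 3: Δl = 1.5/cos14.0° = 1.546 m; N'_3 = 78·cos14.0° = 75.7; c'Δl = 19.01; W sinα = 18.9
Slice 4: Δl = 3.0/cos22.7° = 3.252 m; N'_4 = 192·cos22.7° = 177.1; c'Δl = 40.00; W sinα = 74.1
Slice 5: Δl = 1.4/cos31.7° = 1.645 m; N'_5 = 60·cos31.7° = 51.0; c'Δl = 20.24; W sinα = 31.5
Slice 6: Δl = 2.2/cos39.7° = 2.859 m; N'_6 = 41·cos39.7° = 31.5; c'Δl = 35.17; W sinα = 26.2
Σc'Δl = 168.8 kN/m; ΣN' = 446.8 kN/m; ΣW sinα = 160.3 kN/m
Resisting = 168.8 + 446.8·tan25.7° = 168.8 + 215.0 = 383.8 kN/m
FS = 383.8 / 160.3 = 2.393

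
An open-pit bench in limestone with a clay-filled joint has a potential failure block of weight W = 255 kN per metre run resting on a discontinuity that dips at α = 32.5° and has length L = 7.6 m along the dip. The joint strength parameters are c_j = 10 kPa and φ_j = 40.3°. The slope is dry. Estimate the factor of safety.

FS = 1.89

Resolving the block weight along and normal to the plane and applying the Mohr–Coulomb strength on the joint:
N' = W cosα = 255·cos32.5° = 215.1 kN/m
Driving force T = W sinα = 255·sin32.5° = 137.0 kN/m
Resisting force R = c_j·L + N'·tanφ_j = 10·7.6 + 215.1·tan40.3° = 76.0 + 182.4 = 258.4 kN/m
FS = R / T = 258.4 / 137.0 = 1.886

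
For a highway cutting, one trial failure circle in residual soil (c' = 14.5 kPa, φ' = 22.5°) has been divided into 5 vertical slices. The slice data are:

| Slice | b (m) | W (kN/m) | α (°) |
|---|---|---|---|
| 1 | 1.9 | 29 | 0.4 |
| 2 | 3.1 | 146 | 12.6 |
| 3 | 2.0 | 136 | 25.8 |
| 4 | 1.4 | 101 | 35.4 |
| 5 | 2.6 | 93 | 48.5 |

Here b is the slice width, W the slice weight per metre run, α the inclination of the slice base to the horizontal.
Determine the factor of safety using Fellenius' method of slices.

FS = 1.68

Ordinary method of slices: FS = Σ[c'·Δl_i + (W_i cosα_i)·tanφ'] / Σ W_i sinα_i, with Δl_i = b_i / cosα_i.
Slice 1: Δl = 1.9/cos0.4° = 1.900 m; N'_1 = 29·cos0.4° = 29.0; c'Δl = 27.55; W sinα = 0.2
Slice 2: Δl = 3.1/cos12.6° = 3.177 m; N'_2 = 146·cos12.6° = 142.5; c'Δl = 46.06; W sinα = 31.8
Slice 3: Δl = 2.0/cos25.8° = 2.221 m; N'_3 = 136·cos25.8° = 122.4; c'Δl = 32.21; W sinα = 59.2
Slice 4: Δl = 1.4/cos35.4° = 1.718 m; N'_4 = 101·cos35.4° = 82.3; c'Δl = 24.90; W sinα = 58.5
Slice 5: Δl = 2.6/cos48.5° = 3.924 m; N'_5 = 93·cos48.5° = 61.6; c'Δl = 56.90; W sinα = 69.7
Σc'Δl = 187.6 kN/m; ΣN' = 437.9 kN/m; ΣW sinα = 219.4 kN/m
Resisting = 187.6 + 437.9·tan22.5° = 187.6 + 181.4 = 369.0 kN/m
FS = 369.0 / 219.4 = 1.682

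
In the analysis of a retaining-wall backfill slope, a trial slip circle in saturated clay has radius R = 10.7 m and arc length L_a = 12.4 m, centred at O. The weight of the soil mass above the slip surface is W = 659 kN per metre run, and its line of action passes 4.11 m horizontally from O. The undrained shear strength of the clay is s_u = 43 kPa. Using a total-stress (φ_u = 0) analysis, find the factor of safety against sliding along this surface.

Taking moments about the centre O, the resisting moment is provided by the undrained shear strength acting along the arc:
M_R = s_u·L_a·R = 43·12.40·10.7 = 5705.2 kN·m/m
M_D = W·d = 659·4.11 = 2708.5 kN·m/m
FS = M_R / M_D = 5705.2 / 2708.5 = 2.106

FS = 2.11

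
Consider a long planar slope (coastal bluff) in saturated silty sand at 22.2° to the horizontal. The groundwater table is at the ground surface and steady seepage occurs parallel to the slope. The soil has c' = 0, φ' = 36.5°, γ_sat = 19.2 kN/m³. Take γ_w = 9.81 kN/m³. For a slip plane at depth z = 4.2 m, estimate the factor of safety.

FS = 0.89

With seepage parallel to the slope and the water table at the surface, the effective normal stress on the slip plane uses the buoyant unit weight γ' = γ_sat − γ_w while the driving shear stress uses γ_sat:
FS = [c' + γ' z cos²β tanφ'] / [γ_sat z sinβ cosβ]
(For c' = 0 this reduces to FS = (γ'/γ_sat)·tanφ'/tanβ.)
γ' = 19.2 − 9.81 = 9.39 kN/m³
Numerator = 0.0 + 9.39·4.2·cos²22.2°·tan36.5° = 0.0 + 9.39·4.2·0.8572·0.7400 = 25.016 kPa
Denominator = 19.2·4.2·sin22.2°·cos22.2° = 19.2·4.2·0.3778·0.9259 = 28.210 kPa
FS = 25.016 / 28.210 = 0.887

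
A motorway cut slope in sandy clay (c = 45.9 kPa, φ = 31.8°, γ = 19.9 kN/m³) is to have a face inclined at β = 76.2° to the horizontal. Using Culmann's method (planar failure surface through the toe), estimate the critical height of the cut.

Culmann's analysis gives the critical failure plane at α_cr = (β + φ)/2 = (76.2 + 31.8)/2 = 54.0°, and the critical height
H_c = (4c/γ) · sinβ cosφ / [1 − cos(β − φ)]
    = (4·45.9/19.9) · sin76.2°·cos31.8° / [1 − cos(44.4°)]
    = 9.226 · 0.9711·0.8499 / [1 − 0.7145]
    = 9.226 · 0.8254 / 0.2855
    = 26.67 m

H_c = 26.67 m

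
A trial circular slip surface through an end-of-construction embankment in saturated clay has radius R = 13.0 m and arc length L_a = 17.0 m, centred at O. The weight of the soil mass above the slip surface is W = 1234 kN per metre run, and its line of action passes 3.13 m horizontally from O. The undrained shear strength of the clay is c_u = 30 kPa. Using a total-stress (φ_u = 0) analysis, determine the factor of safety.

Taking moments about the centre O, the resisting moment is provided by the undrained shear strength acting along the arc:
M_R = c_u·L_a·R = 30·17.00·13.0 = 6630.0 kN·m/m
M_D = W·d = 1234·3.13 = 3862.4 kN·m/m
FS = M_R / M_D = 6630.0 / 3862.4 = 1.717

FS = 1.72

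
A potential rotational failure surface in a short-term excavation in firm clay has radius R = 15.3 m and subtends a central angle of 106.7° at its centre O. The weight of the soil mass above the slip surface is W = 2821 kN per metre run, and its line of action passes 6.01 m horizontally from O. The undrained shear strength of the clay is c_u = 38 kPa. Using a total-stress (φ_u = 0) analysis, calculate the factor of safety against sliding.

Taking moments about the centre O, the resisting moment is provided by the undrained shear strength acting along the arc:
Arc length L_a = R·θ = 15.3·(106.7°·π/180) = 15.3·1.8623 = 28.49 m
M_R = c_u·L_a·R = 38·28.49·15.3 = 16565.6 kN·m/m
M_D = W·d = 2821·6.01 = 16954.2 kN·m/m
FS = M_R / M_D = 16565.6 / 16954.2 = 0.977

FS = 0.98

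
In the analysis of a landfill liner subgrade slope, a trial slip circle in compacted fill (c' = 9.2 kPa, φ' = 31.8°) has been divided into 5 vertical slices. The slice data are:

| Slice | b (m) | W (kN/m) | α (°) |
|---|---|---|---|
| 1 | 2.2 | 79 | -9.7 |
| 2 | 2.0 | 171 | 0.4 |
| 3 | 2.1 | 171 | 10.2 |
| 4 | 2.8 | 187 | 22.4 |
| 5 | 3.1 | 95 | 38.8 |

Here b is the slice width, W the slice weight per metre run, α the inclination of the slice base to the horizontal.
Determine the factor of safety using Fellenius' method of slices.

Ordinary method of slices: FS = Σ[c'·Δl_i + (W_i cosα_i)·tanφ'] / Σ W_i sinα_i, with Δl_i = b_i / cosα_i.
Slice 1: Δl = 2.2/cos(-9.7°) = 2.232 m; N'_1 = 79·cos(-9.7°) = 77.9; c'Δl = 20.53; W sinα = -13.3
Slice 2: Δl = 2.0/cos0.4° = 2.000 m; N'_2 = 171·cos0.4° = 171.0; c'Δl = 18.40; W sinα = 1.2
Slice 3: Δl = 2.1/cos10.2° = 2.134 m; N'_3 = 171·cos10.2° = 168.3; c'Δl = 19.63; W sinα = 30.3
Slice 4: Δl = 2.8/cos22.4° = 3.029 m; N'_4 = 187·cos22.4° = 172.9; c'Δl = 27.86; W sinα = 71.3
Slice 5: Δl = 3.1/cos38.8° = 3.978 m; N'_5 = 95·cos38.8° = 74.0; c'Δl = 36.60; W sinα = 59.5
Σc'Δl = 123.0 kN/m; ΣN' = 664.1 kN/m; ΣW sinα = 149.0 kN/m
Resisting = 123.0 + 664.1·tan31.8° = 123.0 + 411.8 = 534.8 kN/m
FS = 534.8 / 149.0 = 3.590

FS = 3.59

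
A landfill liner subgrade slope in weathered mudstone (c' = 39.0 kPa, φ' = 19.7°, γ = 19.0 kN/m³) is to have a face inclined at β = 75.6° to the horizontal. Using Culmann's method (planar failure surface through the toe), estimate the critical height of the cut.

Culmann's analysis gives the critical failure plane at α_cr = (β + φ')/2 = (75.6 + 19.7)/2 = 47.6°, and the critical height
H_c = (4c'/γ) · sinβ cosφ' / [1 − cos(β − φ')]
    = (4·39.0/19.0) · sin75.6°·cos19.7° / [1 − cos(55.9°)]
    = 8.211 · 0.9686·0.9415 / [1 − 0.5606]
    = 8.211 · 0.9119 / 0.4394
    = 17.04 m

H_c = 17.04 m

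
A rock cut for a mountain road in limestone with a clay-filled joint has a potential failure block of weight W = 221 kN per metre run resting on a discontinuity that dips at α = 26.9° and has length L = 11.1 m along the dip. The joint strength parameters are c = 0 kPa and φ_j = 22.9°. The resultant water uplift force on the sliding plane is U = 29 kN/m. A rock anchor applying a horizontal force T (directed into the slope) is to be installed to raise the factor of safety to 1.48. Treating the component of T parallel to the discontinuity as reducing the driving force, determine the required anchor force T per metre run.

Resolving forces along and normal to the sliding plane, with the horizontal anchor force T adding T·sinα to the effective normal force and T·cosα acting up the plane against the driving force:
FS = [cL + (W cosα − U + T sinα) tanφ_j] / [W sinα − T cosα]
Without the anchor: N' = 168.1 kN/m, driving T_d = 100.0 kN/m, resisting R = 0·11.1 + 168.1·tan22.9° = 71.0 kN/m, FS = 0.71.
Setting FS = 1.48 and solving for T:
1.48·(100.0 − T cos26.9°) = 71.0 + T sin26.9°·tan22.9°
T·(sin26.9°·tan22.9° + 1.48·cos26.9°) = 1.48·100.0 − 71.0
T·(0.4524·0.4224 + 1.48·0.8918) = 148.0 − 71.0 = 77.0
T·1.5110 = 77.0
T = 50.9 kN/m

T = 51 kN/m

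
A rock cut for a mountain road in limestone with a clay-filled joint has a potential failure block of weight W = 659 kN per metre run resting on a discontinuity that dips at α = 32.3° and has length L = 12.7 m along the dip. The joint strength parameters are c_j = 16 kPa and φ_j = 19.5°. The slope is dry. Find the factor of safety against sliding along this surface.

FS = 1.14

Resolving the block weight along and normal to the plane and applying the Mohr–Coulomb strength on the joint:
N' = W cosα = 659·cos32.3° = 557.0 kN/m
Driving force T = W sinα = 659·sin32.3° = 352.1 kN/m
Resisting force R = c_j·L + N'·tanφ_j = 16·12.7 + 557.0·tan19.5° = 203.2 + 197.3 = 400.5 kN/m
FS = R / T = 400.5 / 352.1 = 1.137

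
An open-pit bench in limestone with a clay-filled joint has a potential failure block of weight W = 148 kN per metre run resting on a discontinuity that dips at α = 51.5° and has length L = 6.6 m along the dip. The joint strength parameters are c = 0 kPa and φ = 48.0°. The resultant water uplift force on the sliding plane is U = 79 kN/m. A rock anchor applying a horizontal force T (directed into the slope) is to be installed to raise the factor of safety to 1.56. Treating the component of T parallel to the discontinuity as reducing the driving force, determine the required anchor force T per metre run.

Resolving forces along and normal to the sliding plane, with the horizontal anchor force T adding T·sinα to the effective normal force and T·cosα acting up the plane against the driving force:
FS = [cL + (W cosα − U + T sinα) tanφ] / [W sinα − T cosα]
Without the anchor: N' = 13.1 kN/m, driving T_d = 115.8 kN/m, resisting R = 0·6.6 + 13.1·tan48.0° = 14.6 kN/m, FS = 0.13.
Setting FS = 1.56 and solving for T:
1.56·(115.8 − T cos51.5°) = 14.6 + T sin51.5°·tan48.0°
T·(sin51.5°·tan48.0° + 1.56·cos51.5°) = 1.56·115.8 − 14.6
T·(0.7826·1.1106 + 1.56·0.6225) = 180.7 − 14.6 = 166.1
T·1.8403 = 166.1
T = 90.3 kN/m

T = 90 kN/m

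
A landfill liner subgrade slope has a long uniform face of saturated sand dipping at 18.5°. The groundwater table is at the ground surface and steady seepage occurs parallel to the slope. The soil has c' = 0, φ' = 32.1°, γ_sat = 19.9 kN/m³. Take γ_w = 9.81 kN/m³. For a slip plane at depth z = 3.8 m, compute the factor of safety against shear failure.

FS = 0.95

With seepage parallel to the slope and the water table at the surface, the effective normal stress on the slip plane uses the buoyant unit weight γ' = γ_sat − γ_w while the driving shear stress uses γ_sat:
FS = [c' + γ' z cos²β tanφ'] / [γ_sat z sinβ cosβ]
(For c' = 0 this reduces to FS = (γ'/γ_sat)·tanφ'/tanβ.)
γ' = 19.9 − 9.81 = 10.09 kN/m³
Numerator = 0.0 + 10.09·3.8·cos²18.5°·tan32.1° = 0.0 + 10.09·3.8·0.8993·0.6273 = 21.630 kPa
Denominator = 19.9·3.8·sin18.5°·cos18.5° = 19.9·3.8·0.3173·0.9483 = 22.755 kPa
FS = 21.630 / 22.755 = 0.951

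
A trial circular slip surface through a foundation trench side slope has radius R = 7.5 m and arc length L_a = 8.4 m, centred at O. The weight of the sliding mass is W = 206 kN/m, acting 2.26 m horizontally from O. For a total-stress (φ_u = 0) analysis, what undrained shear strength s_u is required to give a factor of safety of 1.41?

s_u = 10.4 kPa

FS = s_u·L_a·R / (W·d), so s_u = FS·W·d / (L_a·R).
s_u = 1.41·206·2.26 / (8.40·7.5) = 656.4 / 63.00 = 10.42 kPa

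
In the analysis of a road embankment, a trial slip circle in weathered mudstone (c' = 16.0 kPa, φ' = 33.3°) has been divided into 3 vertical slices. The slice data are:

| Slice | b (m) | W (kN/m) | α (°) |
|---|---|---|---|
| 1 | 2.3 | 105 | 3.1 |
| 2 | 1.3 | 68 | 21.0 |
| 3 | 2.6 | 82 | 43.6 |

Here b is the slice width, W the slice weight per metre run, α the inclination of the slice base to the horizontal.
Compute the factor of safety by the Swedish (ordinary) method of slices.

FS = 3.07

Ordinary method of slices: FS = Σ[c'·Δl_i + (W_i cosα_i)·tanφ'] / Σ W_i sinα_i, with Δl_i = b_i / cosα_i.
Slice 1: Δl = 2.3/cos3.1° = 2.303 m; N'_1 = 105·cos3.1° = 104.8; c'Δl = 36.85; W sinα = 5.7
Slice 2: Δl = 1.3/cos21.0° = 1.392 m; N'_2 = 68·cos21.0° = 63.5; c'Δl = 22.28; W sinα = 24.4
Slice 3: Δl = 2.6/cos43.6° = 3.590 m; N'_3 = 82·cos43.6° = 59.4; c'Δl = 57.44; W sinα = 56.5
Σc'Δl = 116.6 kN/m; ΣN' = 227.7 kN/m; ΣW sinα = 86.6 kN/m
Resisting = 116.6 + 227.7·tan33.3° = 116.6 + 149.6 = 266.2 kN/m
FS = 266.2 / 86.6 = 3.074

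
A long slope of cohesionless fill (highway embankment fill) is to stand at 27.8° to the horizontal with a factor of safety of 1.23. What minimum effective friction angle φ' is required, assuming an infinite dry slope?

FS = tanφ'/tanβ ⇒ tanφ' = FS · tanβ = 1.23 · tan27.8° = 0.6485
φ' = arctan(0.6485) = 32.96°

φ' = 33.0°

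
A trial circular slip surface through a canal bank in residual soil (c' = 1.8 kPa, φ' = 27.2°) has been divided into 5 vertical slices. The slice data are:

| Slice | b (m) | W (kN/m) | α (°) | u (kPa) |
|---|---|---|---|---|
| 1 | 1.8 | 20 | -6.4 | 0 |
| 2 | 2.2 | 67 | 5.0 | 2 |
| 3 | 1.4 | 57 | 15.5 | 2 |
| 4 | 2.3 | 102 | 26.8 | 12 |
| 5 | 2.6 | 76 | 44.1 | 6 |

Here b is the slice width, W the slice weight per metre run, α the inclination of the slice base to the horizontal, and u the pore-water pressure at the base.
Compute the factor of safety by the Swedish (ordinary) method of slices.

FS = 1.17

Ordinary method of slices: FS = Σ[c'·Δl_i + (W_i cosα_i − u_i·Δl_i)·tanφ'] / Σ W_i sinα_i, with Δl_i = b_i / cosα_i.
Slice 1: Δl = 1.8/cos(-6.4°) = 1.811 m; N'_1 = 20·cos(-6.4°) − 0·1.811 = 19.9; c'Δl = 3.26; W sinα = -2.2
Slice 2: Δl = 2.2/cos5.0° = 2.208 m; N'_2 = 67·cos5.0° − 2·2.208 = 62.3; c'Δl = 3.98; W sinα = 5.8
Slice 3: Δl = 1.4/cos15.5° = 1.453 m; N'_3 = 57·cos15.5° − 2·1.453 = 52.0; c'Δl = 2.62; W sinα = 15.2
Slice 4: Δl = 2.3/cos26.8° = 2.577 m; N'_4 = 102·cos26.8° − 12·2.577 = 60.1; c'Δl = 4.64; W sinα = 46.0
Slice 5: Δl = 2.6/cos44.1° = 3.621 m; N'_5 = 76·cos44.1° − 6·3.621 = 32.9; c'Δl = 6.52; W sinα = 52.9
Σc'Δl = 21.0 kN/m; ΣN' = 227.2 kN/m; ΣW sinα = 117.7 kN/m
Resisting = 21.0 + 227.2·tan27.2° = 21.0 + 116.8 = 137.8 kN/m
FS = 137.8 / 117.7 = 1.170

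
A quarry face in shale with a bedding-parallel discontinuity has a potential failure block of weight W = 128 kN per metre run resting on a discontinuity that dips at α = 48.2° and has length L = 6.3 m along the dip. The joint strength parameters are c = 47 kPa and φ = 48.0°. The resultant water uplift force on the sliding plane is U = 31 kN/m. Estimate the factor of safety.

Resolving the block weight along and normal to the plane and applying the Mohr–Coulomb strength on the joint:
N' = W cosα − U = 128·cos48.2° − 31 = 54.3 kN/m
Driving force T = W sinα = 128·sin48.2° = 95.4 kN/m
Resisting force R = c·L + N'·tanφ = 47·6.3 + 54.3·tan48.0° = 296.1 + 60.3 = 356.4 kN/m
FS = R / T = 356.4 / 95.4 = 3.735

FS = 3.74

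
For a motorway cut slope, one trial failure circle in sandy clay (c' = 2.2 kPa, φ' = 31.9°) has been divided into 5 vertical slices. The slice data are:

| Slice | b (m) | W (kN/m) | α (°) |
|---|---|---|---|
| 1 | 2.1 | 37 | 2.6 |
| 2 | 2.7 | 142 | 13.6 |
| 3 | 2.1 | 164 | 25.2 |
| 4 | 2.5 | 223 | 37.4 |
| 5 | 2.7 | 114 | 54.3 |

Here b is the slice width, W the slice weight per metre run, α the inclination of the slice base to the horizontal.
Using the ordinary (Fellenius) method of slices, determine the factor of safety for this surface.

Ordinary method of slices: FS = Σ[c'·Δl_i + (W_i cosα_i)·tanφ'] / Σ W_i sinα_i, with Δl_i = b_i / cosα_i.
Slice 1: Δl = 2.1/cos2.6° = 2.102 m; N'_1 = 37·cos2.6° = 37.0; c'Δl = 4.62; W sinα = 1.7
Slice 2: Δl = 2.7/cos13.6° = 2.778 m; N'_2 = 142·cos13.6° = 138.0; c'Δl = 6.11; W sinα = 33.4
Slice 3: Δl = 2.1/cos25.2° = 2.321 m; N'_3 = 164·cos25.2° = 148.4; c'Δl = 5.11; W sinα = 69.8
Slice 4: Δl = 2.5/cos37.4° = 3.147 m; N'_4 = 223·cos37.4° = 177.2; c'Δl = 6.92; W sinα = 135.4
Slice 5: Δl = 2.7/cos54.3° = 4.627 m; N'_5 = 114·cos54.3° = 66.5; c'Δl = 10.18; W sinα = 92.6
Σc'Δl = 32.9 kN/m; ΣN' = 567.1 kN/m; ΣW sinα = 332.9 kN/m
Resisting = 32.9 + 567.1·tan31.9° = 32.9 + 353.0 = 385.9 kN/m
FS = 385.9 / 332.9 = 1.159

FS = 1.16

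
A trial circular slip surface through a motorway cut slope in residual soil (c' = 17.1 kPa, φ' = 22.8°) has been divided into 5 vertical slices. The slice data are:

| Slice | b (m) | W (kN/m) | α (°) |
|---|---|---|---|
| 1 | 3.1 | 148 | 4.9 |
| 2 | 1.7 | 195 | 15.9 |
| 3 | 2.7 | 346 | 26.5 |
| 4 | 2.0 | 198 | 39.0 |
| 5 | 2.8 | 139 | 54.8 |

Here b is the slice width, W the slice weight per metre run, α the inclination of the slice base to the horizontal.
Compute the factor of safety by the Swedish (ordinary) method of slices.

Ordinary method of slices: FS = Σ[c'·Δl_i + (W_i cosα_i)·tanφ'] / Σ W_i sinα_i, with Δl_i = b_i / cosα_i.
Slice 1: Δl = 3.1/cos4.9° = 3.111 m; N'_1 = 148·cos4.9° = 147.5; c'Δl = 53.20; W sinα = 12.6
Slice 2: Δl = 1.7/cos15.9° = 1.768 m; N'_2 = 195·cos15.9° = 187.5; c'Δl = 30.23; W sinα = 53.4
Slice 3: Δl = 2.7/cos26.5° = 3.017 m; N'_3 = 346·cos26.5° = 309.6; c'Δl = 51.59; W sinα = 154.4
Slice 4: Δl = 2.0/cos39.0° = 2.574 m; N'_4 = 198·cos39.0° = 153.9; c'Δl = 44.01; W sinα = 124.6
Slice 5: Δl = 2.8/cos54.8° = 4.857 m; N'_5 = 139·cos54.8° = 80.1; c'Δl = 83.06; W sinα = 113.6
Σc'Δl = 262.1 kN/m; ΣN' = 878.6 kN/m; ΣW sinα = 458.6 kN/m
Resisting = 262.1 + 878.6·tan22.8° = 262.1 + 369.3 = 631.4 kN/m
FS = 631.4 / 458.6 = 1.377

FS = 1.38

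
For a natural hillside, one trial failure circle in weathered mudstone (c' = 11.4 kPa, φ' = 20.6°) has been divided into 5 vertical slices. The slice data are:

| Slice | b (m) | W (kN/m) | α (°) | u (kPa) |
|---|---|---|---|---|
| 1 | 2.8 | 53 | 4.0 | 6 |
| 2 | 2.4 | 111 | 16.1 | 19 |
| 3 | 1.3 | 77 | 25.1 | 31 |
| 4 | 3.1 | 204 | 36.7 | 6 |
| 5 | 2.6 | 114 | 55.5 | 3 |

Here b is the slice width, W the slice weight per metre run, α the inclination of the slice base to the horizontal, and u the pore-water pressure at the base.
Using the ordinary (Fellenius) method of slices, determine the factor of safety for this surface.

FS = 1.03

Ordinary method of slices: FS = Σ[c'·Δl_i + (W_i cosα_i − u_i·Δl_i)·tanφ'] / Σ W_i sinα_i, with Δl_i = b_i / cosα_i.
Slice 1: Δl = 2.8/cos4.0° = 2.807 m; N'_1 = 53·cos4.0° − 6·2.807 = 36.0; c'Δl = 32.00; W sinα = 3.7
Slice 2: Δl = 2.4/cos16.1° = 2.498 m; N'_2 = 111·cos16.1° − 19·2.498 = 59.2; c'Δl = 28.48; W sinα = 30.8
Slice 3: Δl = 1.3/cos25.1° = 1.436 m; N'_3 = 77·cos25.1° − 31·1.436 = 25.2; c'Δl = 16.37; W sinα = 32.7
Slice 4: Δl = 3.1/cos36.7° = 3.866 m; N'_4 = 204·cos36.7° − 6·3.866 = 140.4; c'Δl = 44.08; W sinα = 121.9
Slice 5: Δl = 2.6/cos55.5° = 4.590 m; N'_5 = 114·cos55.5° − 3·4.590 = 50.8; c'Δl = 52.33; W sinα = 94.0
Σc'Δl = 173.2 kN/m; ΣN' = 311.6 kN/m; ΣW sinα = 283.0 kN/m
Resisting = 173.2 + 311.6·tan20.6° = 173.2 + 117.1 = 290.4 kN/m
FS = 290.4 / 283.0 = 1.026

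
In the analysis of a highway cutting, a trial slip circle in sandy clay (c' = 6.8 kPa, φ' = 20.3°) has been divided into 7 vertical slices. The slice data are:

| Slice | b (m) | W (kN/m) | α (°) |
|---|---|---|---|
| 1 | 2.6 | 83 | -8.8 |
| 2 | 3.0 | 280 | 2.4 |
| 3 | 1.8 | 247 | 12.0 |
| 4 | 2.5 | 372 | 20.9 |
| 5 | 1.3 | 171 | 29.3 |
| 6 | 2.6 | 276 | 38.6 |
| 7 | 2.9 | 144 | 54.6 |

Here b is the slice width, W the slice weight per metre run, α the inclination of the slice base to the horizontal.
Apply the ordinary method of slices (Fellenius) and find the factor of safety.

Ordinary method of slices: FS = Σ[c'·Δl_i + (W_i cosα_i)·tanφ'] / Σ W_i sinα_i, with Δl_i = b_i / cosα_i.
Slice 1: Δl = 2.6/cos(-8.8°) = 2.631 m; N'_1 = 83·cos(-8.8°) = 82.0; c'Δl = 17.89; W sinα = -12.7
Slice 2: Δl = 3.0/cos2.4° = 3.003 m; N'_2 = 280·cos2.4° = 279.8; c'Δl = 20.42; W sinα = 11.7
Slice 3: Δl = 1.8/cos12.0° = 1.840 m; N'_3 = 247·cos12.0° = 241.6; c'Δl = 12.51; W sinα = 51.4
Slice 4: Δl = 2.5/cos20.9° = 2.676 m; N'_4 = 372·cos20.9° = 347.5; c'Δl = 18.20; W sinα = 132.7
Slice 5: Δl = 1.3/cos29.3° = 1.491 m; N'_5 = 171·cos29.3° = 149.1; c'Δl = 10.14; W sinα = 83.7
Slice 6: Δl = 2.6/cos38.6° = 3.327 m; N'_6 = 276·cos38.6° = 215.7; c'Δl = 22.62; W sinα = 172.2
Slice 7: Δl = 2.9/cos54.6° = 5.006 m; N'_7 = 144·cos54.6° = 83.4; c'Δl = 34.04; W sinα = 117.4
Σc'Δl = 135.8 kN/m; ΣN' = 1399.1 kN/m; ΣW sinα = 556.3 kN/m
Resisting = 135.8 + 1399.1·tan20.3° = 135.8 + 517.6 = 653.4 kN/m
FS = 653.4 / 556.3 = 1.174

FS = 1.17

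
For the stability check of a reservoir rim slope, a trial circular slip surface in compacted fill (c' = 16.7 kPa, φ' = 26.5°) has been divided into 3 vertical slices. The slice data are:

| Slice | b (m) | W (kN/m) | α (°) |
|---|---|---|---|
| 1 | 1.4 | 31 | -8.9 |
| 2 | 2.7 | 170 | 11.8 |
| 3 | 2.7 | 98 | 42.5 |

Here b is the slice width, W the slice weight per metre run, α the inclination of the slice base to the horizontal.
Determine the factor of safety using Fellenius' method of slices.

FS = 2.76

Ordinary method of slices: FS = Σ[c'·Δl_i + (W_i cosα_i)·tanφ'] / Σ W_i sinα_i, with Δl_i = b_i / cosα_i.
Slice 1: Δl = 1.4/cos(-8.9°) = 1.417 m; N'_1 = 31·cos(-8.9°) = 30.6; c'Δl = 23.66; W sinα = -4.8
Slice 2: Δl = 2.7/cos11.8° = 2.758 m; N'_2 = 170·cos11.8° = 166.4; c'Δl = 46.06; W sinα = 34.8
Slice 3: Δl = 2.7/cos42.5° = 3.662 m; N'_3 = 98·cos42.5° = 72.3; c'Δl = 61.16; W sinα = 66.2
Σc'Δl = 130.9 kN/m; ΣN' = 269.3 kN/m; ΣW sinα = 96.2 kN/m
Resisting = 130.9 + 269.3·tan26.5° = 130.9 + 134.3 = 265.1 kN/m
FS = 265.1 / 96.2 = 2.757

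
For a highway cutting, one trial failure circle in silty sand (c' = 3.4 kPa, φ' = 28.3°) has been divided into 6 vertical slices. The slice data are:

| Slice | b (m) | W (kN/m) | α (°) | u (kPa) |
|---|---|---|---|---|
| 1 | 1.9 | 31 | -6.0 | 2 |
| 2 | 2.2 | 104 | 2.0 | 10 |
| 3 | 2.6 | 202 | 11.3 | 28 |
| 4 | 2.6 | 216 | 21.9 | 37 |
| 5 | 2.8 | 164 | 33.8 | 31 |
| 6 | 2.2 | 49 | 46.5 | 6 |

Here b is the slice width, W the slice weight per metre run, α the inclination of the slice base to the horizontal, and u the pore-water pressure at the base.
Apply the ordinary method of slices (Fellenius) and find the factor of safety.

Ordinary method of slices: FS = Σ[c'·Δl_i + (W_i cosα_i − u_i·Δl_i)·tanφ'] / Σ W_i sinα_i, with Δl_i = b_i / cosα_i.
Slice 1: Δl = 1.9/cos(-6.0°) = 1.910 m; N'_1 = 31·cos(-6.0°) − 2·1.910 = 27.0; c'Δl = 6.50; W sinα = -3.2
Slice 2: Δl = 2.2/cos2.0° = 2.201 m; N'_2 = 104·cos2.0° − 10·2.201 = 81.9; c'Δl = 7.48; W sinα = 3.6
Slice 3: Δl = 2.6/cos11.3° = 2.651 m; N'_3 = 202·cos11.3° − 28·2.651 = 123.8; c'Δl = 9.01; W sinα = 39.6
Slice 4: Δl = 2.6/cos21.9° = 2.802 m; N'_4 = 216·cos21.9° − 37·2.802 = 96.7; c'Δl = 9.53; W sinα = 80.6
Slice 5: Δl = 2.8/cos33.8° = 3.369 m; N'_5 = 164·cos33.8° − 31·3.369 = 31.8; c'Δl = 11.46; W sinα = 91.2
Slice 6: Δl = 2.2/cos46.5° = 3.196 m; N'_6 = 49·cos46.5° − 6·3.196 = 14.6; c'Δl = 10.87; W sinα = 35.5
Σc'Δl = 54.8 kN/m; ΣN' = 375.9 kN/m; ΣW sinα = 247.3 kN/m
Resisting = 54.8 + 375.9·tan28.3° = 54.8 + 202.4 = 257.2 kN/m
FS = 257.2 / 247.3 = 1.040

FS = 1.04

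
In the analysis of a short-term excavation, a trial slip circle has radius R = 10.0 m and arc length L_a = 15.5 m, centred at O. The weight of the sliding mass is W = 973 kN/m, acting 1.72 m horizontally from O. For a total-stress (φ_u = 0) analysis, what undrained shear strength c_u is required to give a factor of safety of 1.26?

c_u = 13.6 kPa

FS = c_u·L_a·R / (W·d), so c_u = FS·W·d / (L_a·R).
c_u = 1.26·973·1.72 / (15.50·10.0) = 2108.7 / 155.00 = 13.60 kPa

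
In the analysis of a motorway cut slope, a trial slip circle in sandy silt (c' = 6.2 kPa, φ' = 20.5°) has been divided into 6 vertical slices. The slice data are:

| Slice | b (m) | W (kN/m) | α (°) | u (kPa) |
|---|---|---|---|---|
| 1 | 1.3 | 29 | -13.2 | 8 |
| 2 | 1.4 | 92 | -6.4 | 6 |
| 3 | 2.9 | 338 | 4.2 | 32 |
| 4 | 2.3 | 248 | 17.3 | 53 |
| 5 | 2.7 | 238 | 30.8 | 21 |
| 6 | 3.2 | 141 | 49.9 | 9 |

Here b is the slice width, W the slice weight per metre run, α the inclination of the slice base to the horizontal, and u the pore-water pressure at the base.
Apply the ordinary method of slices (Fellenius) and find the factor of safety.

Ordinary method of slices: FS = Σ[c'·Δl_i + (W_i cosα_i − u_i·Δl_i)·tanφ'] / Σ W_i sinα_i, with Δl_i = b_i / cosα_i.
Slice 1: Δl = 1.3/cos(-13.2°) = 1.335 m; N'_1 = 29·cos(-13.2°) − 8·1.335 = 17.6; c'Δl = 8.28; W sinα = -6.6
Slice 2: Δl = 1.4/cos(-6.4°) = 1.409 m; N'_2 = 92·cos(-6.4°) − 6·1.409 = 83.0; c'Δl = 8.73; W sinα = -10.3
Slice 3: Δl = 2.9/cos4.2° = 2.908 m; N'_3 = 338·cos4.2° − 32·2.908 = 244.0; c'Δl = 18.03; W sinα = 24.8
Slice 4: Δl = 2.3/cos17.3° = 2.409 m; N'_4 = 248·cos17.3° − 53·2.409 = 109.1; c'Δl = 14.94; W sinα = 73.7
Slice 5: Δl = 2.7/cos30.8° = 3.143 m; N'_5 = 238·cos30.8° − 21·3.143 = 138.4; c'Δl = 19.49; W sinα = 121.9
Slice 6: Δl = 3.2/cos49.9° = 4.968 m; N'_6 = 141·cos49.9° − 9·4.968 = 46.1; c'Δl = 30.80; W sinα = 107.9
Σc'Δl = 100.3 kN/m; ΣN' = 638.2 kN/m; ΣW sinα = 311.3 kN/m
Resisting = 100.3 + 638.2·tan20.5° = 100.3 + 238.6 = 338.9 kN/m
FS = 338.9 / 311.3 = 1.088

FS = 1.09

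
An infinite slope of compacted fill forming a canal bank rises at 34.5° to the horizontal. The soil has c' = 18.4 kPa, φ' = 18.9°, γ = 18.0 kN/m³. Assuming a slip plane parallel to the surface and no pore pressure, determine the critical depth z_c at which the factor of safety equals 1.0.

z_c = 4.36 m

Setting FS = 1.00 in FS = [c' + γz cos²β tanφ'] / [γz sinβ cosβ] and solving for z:
z = c' / [γ cosβ (FS·sinβ − cosβ·tanφ')]
  = 18.4 / [18.0·cos34.5°·(1.00·sin34.5° − cos34.5°·tan18.9°)]
  = 18.4 / [18.0·0.8241·(1.00·0.5664 − 0.8241·0.3424)]
  = 18.4 / 4.2166 = 4.364 m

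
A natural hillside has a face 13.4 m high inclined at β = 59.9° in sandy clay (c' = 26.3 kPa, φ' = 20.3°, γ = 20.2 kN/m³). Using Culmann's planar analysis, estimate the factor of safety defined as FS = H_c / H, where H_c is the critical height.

H_c = (4c'/γ) · sinβ cosφ' / [1 − cos(β − φ')]
    = (4·26.3/20.2) · sin59.9°·cos20.3° / [1 − cos39.6°]
    = 5.208 · 0.8114 / 0.2295 = 18.41 m
FS = H_c / H = 18.41 / 13.4 = 1.374

FS = 1.37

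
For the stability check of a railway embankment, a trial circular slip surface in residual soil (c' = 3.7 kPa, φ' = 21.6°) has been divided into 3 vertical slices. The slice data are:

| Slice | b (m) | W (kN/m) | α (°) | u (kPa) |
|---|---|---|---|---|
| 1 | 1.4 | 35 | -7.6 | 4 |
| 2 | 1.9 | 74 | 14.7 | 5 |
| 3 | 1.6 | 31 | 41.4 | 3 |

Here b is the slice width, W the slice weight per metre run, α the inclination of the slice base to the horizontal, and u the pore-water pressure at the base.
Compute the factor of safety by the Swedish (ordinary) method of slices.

FS = 1.82

Ordinary method of slices: FS = Σ[c'·Δl_i + (W_i cosα_i − u_i·Δl_i)·tanφ'] / Σ W_i sinα_i, with Δl_i = b_i / cosα_i.
Slice 1: Δl = 1.4/cos(-7.6°) = 1.412 m; N'_1 = 35·cos(-7.6°) − 4·1.412 = 29.0; c'Δl = 5.23; W sinα = -4.6
Slice 2: Δl = 1.9/cos14.7° = 1.964 m; N'_2 = 74·cos14.7° − 5·1.964 = 61.8; c'Δl = 7.27; W sinα = 18.8
Slice 3: Δl = 1.6/cos41.4° = 2.133 m; N'_3 = 31·cos41.4° − 3·2.133 = 16.9; c'Δl = 7.89; W sinα = 20.5
Σc'Δl = 20.4 kN/m; ΣN' = 107.7 kN/m; ΣW sinα = 34.6 kN/m
Resisting = 20.4 + 107.7·tan21.6° = 20.4 + 42.6 = 63.0 kN/m
FS = 63.0 / 34.6 = 1.818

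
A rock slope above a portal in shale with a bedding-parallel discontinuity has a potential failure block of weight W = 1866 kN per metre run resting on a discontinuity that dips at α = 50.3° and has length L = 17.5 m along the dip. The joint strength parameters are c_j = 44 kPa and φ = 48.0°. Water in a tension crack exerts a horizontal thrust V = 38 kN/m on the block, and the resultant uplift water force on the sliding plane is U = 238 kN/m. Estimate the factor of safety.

Resolving the block weight along and normal to the plane and applying the Mohr–Coulomb strength on the joint:
N' = W cosα − U − V sinα = 1866·cos50.3° − 238 − 38·sin50.3° = 924.7 kN/m
Driving force T = W sinα + V cosα = 1866·sin50.3° + 38·cos50.3° = 1460.0 kN/m
Resisting force R = c_j·L + N'·tanφ = 44·17.5 + 924.7·tan48.0° = 770.0 + 1027.0 = 1797.0 kN/m
FS = R / T = 1797.0 / 1460.0 = 1.231

FS = 1.23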